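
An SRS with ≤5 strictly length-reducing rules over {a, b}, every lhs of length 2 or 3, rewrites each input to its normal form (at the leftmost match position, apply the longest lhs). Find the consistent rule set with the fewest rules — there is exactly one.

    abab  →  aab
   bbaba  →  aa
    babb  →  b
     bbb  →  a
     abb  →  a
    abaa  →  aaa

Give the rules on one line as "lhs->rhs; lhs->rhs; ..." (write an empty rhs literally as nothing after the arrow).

  | abab => aab
  | bbaba => aba => aa
  | babb => b
  | bbb => a

aba->aa; bab->; bb->; bbb->a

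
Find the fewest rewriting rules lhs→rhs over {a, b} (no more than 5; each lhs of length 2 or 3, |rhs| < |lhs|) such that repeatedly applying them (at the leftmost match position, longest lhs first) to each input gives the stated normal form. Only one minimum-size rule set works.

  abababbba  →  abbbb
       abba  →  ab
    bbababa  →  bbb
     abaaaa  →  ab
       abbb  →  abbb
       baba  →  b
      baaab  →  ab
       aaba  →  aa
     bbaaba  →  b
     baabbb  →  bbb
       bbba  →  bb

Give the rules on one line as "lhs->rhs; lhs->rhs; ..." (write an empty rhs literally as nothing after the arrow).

aaa->ab; ba->; baa->; bab->bb

  | abababbba => abbabbba => abbbbba => abbbb
  | abba => ab
  | bbababa => bbbaba => bbbba => bbb
  | abaaaa => aaa => ab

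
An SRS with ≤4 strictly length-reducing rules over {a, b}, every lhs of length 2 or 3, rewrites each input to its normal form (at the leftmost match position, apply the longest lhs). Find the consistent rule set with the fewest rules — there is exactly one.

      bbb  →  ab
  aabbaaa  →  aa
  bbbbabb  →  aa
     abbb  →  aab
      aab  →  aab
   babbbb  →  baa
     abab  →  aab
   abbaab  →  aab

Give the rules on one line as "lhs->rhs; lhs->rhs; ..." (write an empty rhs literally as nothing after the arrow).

aaa->aa; aba->aa; bb->a

  | bbb => ab
  | aabbaaa => aaaaaa => aaaaa => aaaa => aaa => aa
  | bbbbabb => abbabb => aaabb => aabb => aaa => aa
  | abbb => aab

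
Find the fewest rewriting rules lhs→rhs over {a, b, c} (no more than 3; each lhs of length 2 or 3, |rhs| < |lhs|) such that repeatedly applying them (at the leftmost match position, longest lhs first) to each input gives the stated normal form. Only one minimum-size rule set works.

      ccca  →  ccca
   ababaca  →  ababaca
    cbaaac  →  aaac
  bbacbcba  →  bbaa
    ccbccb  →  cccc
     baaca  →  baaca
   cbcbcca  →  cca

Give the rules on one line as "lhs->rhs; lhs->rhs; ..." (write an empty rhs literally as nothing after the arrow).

cb->; ccb->cc

  | ccca
  | ababaca
  | cbaaac => aaac
  | bbacbcba => bbacba => bbaa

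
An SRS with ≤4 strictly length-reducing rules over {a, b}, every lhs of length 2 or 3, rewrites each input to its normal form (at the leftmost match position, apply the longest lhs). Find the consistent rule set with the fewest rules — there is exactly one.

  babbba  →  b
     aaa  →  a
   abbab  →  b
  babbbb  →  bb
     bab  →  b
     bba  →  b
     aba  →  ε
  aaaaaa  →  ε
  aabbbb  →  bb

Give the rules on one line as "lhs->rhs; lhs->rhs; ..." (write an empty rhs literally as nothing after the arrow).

aa->; ab->a; ba->; bbb->bb

  | babbba => bbba => bba => b
  | aaa => a
  | abbab => abab => aab => b
  | babbbb => bbbb => bbb => bb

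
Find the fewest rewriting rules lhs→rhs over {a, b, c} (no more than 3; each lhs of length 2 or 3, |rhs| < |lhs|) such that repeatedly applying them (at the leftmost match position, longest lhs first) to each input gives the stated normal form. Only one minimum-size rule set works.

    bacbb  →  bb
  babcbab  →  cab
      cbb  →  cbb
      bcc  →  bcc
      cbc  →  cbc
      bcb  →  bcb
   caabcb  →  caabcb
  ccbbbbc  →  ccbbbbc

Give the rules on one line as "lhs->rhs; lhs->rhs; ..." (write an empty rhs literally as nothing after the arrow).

acb->; bab->ca

  | bacbb => bb
  | babcbab => cacbab => cab
  | cbb
  | bcc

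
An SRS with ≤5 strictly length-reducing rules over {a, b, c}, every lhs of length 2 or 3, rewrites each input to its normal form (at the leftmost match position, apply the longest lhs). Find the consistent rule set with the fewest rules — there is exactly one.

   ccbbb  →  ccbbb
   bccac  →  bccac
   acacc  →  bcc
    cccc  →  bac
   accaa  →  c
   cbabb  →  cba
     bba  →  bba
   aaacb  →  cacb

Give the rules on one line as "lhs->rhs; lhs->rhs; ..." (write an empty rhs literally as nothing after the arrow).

aa->c; ab->a; aca->b; ccc->ba

  | ccbbb
  | bccac
  | acacc => bcc
  | cccc => bac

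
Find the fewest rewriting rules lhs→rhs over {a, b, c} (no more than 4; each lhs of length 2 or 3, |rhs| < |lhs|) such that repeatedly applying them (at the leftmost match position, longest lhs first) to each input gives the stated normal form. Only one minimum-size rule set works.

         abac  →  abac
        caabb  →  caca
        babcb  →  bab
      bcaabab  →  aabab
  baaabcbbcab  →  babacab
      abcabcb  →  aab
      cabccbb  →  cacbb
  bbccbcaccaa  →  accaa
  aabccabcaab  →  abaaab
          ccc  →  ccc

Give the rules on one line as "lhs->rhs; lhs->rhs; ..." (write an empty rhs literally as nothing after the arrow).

  | abac
  | caabb => caca
  | babcb => bab
  | bcaabab => aabab

aac->ab; abb->ca; bc->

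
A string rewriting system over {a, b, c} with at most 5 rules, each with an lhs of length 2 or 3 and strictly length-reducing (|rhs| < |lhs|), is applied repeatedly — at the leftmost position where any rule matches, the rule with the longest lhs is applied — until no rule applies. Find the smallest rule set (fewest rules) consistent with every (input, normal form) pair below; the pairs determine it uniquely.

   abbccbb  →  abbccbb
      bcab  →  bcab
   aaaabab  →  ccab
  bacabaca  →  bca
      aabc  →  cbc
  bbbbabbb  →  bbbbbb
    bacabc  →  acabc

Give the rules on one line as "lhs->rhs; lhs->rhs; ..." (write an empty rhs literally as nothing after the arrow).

  | abbccbb
  | bcab
  | aaaabab => caabab => ccbab => ccab
  | bacabaca => acabaca => acaaca => accca => bca

aa->c; acc->b; ba->a; bba->b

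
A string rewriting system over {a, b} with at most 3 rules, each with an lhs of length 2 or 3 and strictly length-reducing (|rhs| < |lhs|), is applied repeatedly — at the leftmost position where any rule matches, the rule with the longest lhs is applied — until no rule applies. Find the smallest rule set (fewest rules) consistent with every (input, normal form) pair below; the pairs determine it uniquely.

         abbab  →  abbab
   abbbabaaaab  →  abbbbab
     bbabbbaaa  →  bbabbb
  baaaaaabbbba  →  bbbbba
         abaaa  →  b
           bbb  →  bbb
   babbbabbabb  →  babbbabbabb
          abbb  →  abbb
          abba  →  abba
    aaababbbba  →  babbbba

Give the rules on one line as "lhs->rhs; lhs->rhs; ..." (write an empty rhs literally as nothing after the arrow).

  | abbab
  | abbbabaaaab => abbbbaaaab => abbbbab
  | bbabbbaaa => bbabbb
  | baaaaaabbbba => baaabbbba => bbbbba

aaa->; aba->ba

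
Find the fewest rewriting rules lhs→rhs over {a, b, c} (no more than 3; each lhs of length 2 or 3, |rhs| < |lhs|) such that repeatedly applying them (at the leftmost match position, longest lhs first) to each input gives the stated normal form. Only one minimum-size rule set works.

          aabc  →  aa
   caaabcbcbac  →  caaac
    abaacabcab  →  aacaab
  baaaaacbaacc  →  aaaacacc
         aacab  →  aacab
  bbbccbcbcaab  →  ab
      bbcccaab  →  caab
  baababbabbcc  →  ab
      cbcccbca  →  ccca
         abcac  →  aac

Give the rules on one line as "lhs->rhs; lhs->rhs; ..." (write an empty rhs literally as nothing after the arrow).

  | aabc => aa
  | caaabcbcbac => caaabcbac => caaabac => caaac
  | abaacabcab => aacabcab => aacaab
  | baaaaacbaacc => aaaacbaacc => aaaacacc

ba->; bc->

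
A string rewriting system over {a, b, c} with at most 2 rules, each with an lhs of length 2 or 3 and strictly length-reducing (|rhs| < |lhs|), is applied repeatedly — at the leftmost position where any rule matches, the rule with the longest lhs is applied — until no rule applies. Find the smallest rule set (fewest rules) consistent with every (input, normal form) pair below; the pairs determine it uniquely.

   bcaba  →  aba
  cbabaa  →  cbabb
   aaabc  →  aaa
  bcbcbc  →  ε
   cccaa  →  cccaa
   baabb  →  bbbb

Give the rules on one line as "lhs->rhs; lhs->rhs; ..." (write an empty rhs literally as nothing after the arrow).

  | bcaba => aba
  | cbabaa => cbabb
  | aaabc => aaa
  | bcbcbc => bcbc => bc => ε

baa->bb; bc->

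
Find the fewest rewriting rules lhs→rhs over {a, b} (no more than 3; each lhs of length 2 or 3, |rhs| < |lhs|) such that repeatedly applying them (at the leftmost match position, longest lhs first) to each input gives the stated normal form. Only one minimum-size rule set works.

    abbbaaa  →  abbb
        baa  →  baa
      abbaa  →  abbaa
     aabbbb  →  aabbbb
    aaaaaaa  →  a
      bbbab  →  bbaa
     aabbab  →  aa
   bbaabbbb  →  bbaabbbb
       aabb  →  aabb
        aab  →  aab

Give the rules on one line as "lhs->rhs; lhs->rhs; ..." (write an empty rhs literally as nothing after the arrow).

aaa->; aba->; bab->aa

  | abbbaaa => abbb
  | baa
  | abbaa
  | aabbbb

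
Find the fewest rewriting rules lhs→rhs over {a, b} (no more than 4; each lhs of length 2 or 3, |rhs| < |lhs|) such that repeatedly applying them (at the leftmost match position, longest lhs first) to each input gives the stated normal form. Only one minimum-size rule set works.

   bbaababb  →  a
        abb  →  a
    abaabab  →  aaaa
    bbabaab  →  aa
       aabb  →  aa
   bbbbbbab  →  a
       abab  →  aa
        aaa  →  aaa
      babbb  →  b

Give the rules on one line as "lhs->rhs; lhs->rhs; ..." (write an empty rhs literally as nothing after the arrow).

  | bbaababb => bbababb => bbbabb => abb => ab => a
  | abb => ab => a
  | abaabab => aaabab => aaaab => aaaa
  | bbabaab => bbbaab => aab => aa

ab->a; ba->b; bbb->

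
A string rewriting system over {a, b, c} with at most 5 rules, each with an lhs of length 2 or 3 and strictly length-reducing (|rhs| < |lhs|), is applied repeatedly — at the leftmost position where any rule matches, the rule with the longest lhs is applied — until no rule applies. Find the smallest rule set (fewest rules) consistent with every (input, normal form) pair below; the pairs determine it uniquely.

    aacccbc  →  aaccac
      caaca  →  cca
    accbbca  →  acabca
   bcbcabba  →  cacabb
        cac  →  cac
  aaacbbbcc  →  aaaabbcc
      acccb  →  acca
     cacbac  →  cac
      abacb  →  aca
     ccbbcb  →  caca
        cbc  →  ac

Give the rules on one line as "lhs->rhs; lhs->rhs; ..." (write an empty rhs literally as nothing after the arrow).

ba->b; bcb->ca; caa->c; cb->a

  | aacccbc => aaccac
  | caaca => cca
  | accbbca => acabca
  | bcbcabba => cacabba => cacabb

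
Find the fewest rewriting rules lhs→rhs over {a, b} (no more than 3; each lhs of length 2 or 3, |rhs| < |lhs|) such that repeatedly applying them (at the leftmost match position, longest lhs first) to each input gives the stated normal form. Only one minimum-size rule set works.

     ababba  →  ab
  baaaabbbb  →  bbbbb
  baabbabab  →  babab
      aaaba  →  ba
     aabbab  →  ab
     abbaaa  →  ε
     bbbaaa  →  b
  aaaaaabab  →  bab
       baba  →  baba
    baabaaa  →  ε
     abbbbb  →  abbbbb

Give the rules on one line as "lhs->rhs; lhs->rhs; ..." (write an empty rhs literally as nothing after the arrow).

aa->; aaa->aa; bba->a

  | ababba => abaa => ab
  | baaaabbbb => baaabbbb => baabbbb => bbbbb
  | baabbabab => bbbabab => babab
  | aaaba => aaba => ba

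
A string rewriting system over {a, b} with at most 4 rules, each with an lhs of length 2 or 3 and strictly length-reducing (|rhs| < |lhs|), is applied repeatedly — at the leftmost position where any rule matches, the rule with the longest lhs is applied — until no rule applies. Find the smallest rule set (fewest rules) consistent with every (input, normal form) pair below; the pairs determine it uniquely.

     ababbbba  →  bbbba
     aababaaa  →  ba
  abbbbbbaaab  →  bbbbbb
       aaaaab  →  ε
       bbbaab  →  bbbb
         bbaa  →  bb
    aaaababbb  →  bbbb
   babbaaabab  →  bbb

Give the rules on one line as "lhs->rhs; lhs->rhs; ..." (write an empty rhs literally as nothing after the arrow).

aa->; ab->; abb->bb

  | ababbbba => abbbba => bbbba
  | aababaaa => babaaa => baaa => ba
  | abbbbbbaaab => bbbbbbaaab => bbbbbbab => bbbbbb
  | aaaaab => aaab => ab => ε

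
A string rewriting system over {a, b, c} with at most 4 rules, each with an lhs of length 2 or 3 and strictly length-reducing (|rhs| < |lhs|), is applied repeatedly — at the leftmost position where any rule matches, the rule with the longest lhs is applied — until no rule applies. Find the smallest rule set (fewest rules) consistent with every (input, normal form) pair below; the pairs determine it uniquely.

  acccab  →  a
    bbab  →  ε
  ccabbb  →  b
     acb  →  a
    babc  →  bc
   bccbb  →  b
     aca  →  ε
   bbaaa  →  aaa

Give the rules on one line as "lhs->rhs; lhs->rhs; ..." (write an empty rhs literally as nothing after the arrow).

ab->; bb->; ca->b; cb->

  | acccab => accbb => acb => a
  | bbab => ab => ε
  | ccabbb => cbbbb => bbb => b
  | acb => a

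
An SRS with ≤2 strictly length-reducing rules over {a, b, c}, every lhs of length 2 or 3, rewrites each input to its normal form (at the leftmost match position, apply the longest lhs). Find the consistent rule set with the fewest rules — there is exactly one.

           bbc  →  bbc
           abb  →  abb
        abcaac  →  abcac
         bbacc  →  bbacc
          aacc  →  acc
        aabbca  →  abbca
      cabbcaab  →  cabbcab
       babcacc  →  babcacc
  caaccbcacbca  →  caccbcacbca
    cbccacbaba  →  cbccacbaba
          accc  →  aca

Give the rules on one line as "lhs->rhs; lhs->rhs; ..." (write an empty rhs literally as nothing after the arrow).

  | bbc
  | abb
  | abcaac => abcac
  | bbacc

aa->a; ccc->ca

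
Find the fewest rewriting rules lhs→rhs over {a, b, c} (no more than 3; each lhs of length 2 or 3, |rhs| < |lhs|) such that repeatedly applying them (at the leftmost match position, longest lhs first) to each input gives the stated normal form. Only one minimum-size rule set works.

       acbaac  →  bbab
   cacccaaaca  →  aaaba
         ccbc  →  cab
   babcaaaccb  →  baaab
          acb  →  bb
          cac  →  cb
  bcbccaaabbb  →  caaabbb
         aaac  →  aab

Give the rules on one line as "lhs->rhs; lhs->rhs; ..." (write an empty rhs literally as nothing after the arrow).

  | acbaac => bbaac => bbab
  | cacccaaaca => cbccaaaca => abcaaaca => aaaaca => aaaba
  | ccbc => cab
  | babcaaaccb => baaaaccb => baaabcb => baaab

ac->b; bc->; cbc->ab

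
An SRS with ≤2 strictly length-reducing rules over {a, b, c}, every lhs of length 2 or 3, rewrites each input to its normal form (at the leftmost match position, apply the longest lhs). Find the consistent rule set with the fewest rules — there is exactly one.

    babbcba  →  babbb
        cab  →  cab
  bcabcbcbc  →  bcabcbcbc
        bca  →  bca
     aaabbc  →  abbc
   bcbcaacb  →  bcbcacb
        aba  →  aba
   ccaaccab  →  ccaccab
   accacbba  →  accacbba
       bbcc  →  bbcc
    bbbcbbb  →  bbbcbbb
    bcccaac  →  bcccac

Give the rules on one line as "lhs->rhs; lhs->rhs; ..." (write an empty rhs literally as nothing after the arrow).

  | babbcba => babbb
  | cab
  | bcabcbcbc
  | bca

aa->a; cba->b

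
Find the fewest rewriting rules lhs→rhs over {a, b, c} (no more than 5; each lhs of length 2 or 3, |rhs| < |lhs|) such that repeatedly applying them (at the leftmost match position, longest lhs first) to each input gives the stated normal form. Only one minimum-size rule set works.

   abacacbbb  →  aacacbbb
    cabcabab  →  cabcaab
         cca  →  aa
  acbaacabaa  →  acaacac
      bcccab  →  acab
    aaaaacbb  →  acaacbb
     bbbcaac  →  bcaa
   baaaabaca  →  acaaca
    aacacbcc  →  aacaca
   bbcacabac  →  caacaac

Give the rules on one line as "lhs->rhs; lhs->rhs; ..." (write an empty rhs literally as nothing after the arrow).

aaa->ac; ba->a; bbc->ca; cc->a

  | abacacbbb => aacacbbb
  | cabcabab => cabcaab
  | cca => aa
  | acbaacabaa => acaacabaa => acaacaaa => acaacac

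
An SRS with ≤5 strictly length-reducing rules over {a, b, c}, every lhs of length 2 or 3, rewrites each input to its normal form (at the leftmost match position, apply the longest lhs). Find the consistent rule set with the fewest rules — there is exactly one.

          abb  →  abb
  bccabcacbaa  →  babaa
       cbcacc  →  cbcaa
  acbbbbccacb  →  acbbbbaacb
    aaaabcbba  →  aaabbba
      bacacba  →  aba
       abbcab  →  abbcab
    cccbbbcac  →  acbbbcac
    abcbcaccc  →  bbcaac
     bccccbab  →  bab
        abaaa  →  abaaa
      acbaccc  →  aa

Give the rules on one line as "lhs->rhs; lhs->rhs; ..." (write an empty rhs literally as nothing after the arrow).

  | abb
  | bccabcacbaa => baabcacbaa => babacbaa => babaa
  | cbcacc => cbcaa
  | acbbbbccacb => acbbbbaacb

abc->b; bac->; cba->ba; cc->a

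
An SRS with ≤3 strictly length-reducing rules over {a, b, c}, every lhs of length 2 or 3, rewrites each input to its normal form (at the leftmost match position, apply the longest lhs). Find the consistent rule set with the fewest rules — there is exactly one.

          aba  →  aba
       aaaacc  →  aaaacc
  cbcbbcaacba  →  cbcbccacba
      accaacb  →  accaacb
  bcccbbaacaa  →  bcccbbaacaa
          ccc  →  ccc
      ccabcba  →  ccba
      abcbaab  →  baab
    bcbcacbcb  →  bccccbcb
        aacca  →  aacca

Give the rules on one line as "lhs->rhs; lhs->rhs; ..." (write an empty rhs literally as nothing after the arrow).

  | aba
  | aaaacc
  | cbcbbcaacba => cbcbccacba
  | accaacb

abc->; bca->cc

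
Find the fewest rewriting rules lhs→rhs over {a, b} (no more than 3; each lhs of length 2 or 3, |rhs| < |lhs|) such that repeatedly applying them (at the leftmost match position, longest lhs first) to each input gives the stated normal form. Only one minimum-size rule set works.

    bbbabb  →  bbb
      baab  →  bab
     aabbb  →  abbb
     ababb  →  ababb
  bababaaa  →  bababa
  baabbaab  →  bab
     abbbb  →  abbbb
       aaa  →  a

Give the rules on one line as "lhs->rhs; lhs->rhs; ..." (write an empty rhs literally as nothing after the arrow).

  | bbbabb => bbb
  | baab => bab
  | aabbb => abbb
  | ababb

aa->a; bba->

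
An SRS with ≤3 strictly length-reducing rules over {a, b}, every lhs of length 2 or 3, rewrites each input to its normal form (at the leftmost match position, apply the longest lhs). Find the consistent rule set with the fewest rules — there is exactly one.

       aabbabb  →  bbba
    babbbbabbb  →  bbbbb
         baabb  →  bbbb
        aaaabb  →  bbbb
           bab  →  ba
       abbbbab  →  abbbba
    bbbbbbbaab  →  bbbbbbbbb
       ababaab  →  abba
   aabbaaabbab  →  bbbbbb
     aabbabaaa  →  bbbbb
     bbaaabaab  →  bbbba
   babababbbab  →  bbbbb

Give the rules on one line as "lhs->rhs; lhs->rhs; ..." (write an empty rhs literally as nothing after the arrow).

aa->b; bab->ba

  | aabbabb => bbbabb => bbbab => bbba
  | babbbbabbb => babbbabbb => babbabbb => bababbb => baabbb => bbbbb
  | baabb => bbbb
  | aaaabb => baabb => bbbb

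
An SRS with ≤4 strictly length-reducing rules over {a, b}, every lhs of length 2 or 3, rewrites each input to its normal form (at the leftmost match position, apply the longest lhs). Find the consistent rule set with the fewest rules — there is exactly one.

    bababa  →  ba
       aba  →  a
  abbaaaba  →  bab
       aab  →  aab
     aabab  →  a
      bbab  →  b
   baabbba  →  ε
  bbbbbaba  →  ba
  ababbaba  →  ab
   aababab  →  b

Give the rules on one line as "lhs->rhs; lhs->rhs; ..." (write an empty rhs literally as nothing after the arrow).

  | bababa => bbbba => abba => ba
  | aba => bb => a
  | abbaaaba => baaaba => baabb => bab
  | aab

aba->bb; abb->b; bb->a; bba->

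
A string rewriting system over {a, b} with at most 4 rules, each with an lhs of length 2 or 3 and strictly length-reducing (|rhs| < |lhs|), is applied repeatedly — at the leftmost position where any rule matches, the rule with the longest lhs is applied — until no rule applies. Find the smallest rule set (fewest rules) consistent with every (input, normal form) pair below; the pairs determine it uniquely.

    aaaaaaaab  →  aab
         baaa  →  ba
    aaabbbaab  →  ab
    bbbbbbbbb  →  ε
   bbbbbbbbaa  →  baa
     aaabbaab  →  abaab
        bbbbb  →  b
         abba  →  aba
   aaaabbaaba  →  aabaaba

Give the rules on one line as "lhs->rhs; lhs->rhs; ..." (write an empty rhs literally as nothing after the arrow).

aaa->a; bb->b; bbb->

  | aaaaaaaab => aaaaaab => aaaab => aab
  | baaa => ba
  | aaabbbaab => abbbaab => aaab => ab
  | bbbbbbbbb => bbbbbb => bbb => ε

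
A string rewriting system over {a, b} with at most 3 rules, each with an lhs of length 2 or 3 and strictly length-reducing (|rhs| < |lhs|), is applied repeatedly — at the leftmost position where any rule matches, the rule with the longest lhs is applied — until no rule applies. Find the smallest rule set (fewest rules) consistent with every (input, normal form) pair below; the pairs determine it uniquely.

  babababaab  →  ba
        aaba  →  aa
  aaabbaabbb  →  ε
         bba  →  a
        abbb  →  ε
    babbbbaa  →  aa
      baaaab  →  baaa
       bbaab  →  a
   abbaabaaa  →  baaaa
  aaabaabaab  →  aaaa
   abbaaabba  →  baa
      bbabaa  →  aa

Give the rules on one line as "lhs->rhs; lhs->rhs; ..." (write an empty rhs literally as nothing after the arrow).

ab->; bb->

  | babababaab => bababaab => babaab => baab => ba
  | aaba => aa
  | aaabbaabbb => aabaabbb => aaabbb => aabb => ab => ε
  | bba => a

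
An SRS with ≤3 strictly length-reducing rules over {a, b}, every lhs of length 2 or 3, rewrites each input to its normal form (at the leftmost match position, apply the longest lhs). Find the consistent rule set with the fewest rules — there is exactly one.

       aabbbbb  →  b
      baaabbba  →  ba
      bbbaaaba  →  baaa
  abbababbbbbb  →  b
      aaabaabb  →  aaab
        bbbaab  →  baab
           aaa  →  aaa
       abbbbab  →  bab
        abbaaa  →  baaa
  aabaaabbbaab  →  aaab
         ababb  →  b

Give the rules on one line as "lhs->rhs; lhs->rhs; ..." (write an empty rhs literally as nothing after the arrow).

  | aabbbbb => abbbb => bbb => bb => b
  | baaabbba => baabba => baba => ba
  | bbbaaaba => bbaaaba => baaaba => baaa
  | abbababbbbbb => bababbbbbb => babbbbbb => bbbbbb => bbbbb => bbbb => bbb => bb => b

aba->a; abb->b; bb->b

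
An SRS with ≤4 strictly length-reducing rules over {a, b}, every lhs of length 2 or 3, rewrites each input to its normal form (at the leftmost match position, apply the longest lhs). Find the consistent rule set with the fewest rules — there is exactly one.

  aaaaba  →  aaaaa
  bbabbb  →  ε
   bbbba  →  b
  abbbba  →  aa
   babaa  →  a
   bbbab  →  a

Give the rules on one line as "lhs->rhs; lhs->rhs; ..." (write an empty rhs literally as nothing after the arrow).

ab->a; ba->b; bba->; bbb->

  | aaaaba => aaaaa
  | bbabbb => bbb => ε
  | bbbba => ba => b
  | abbbba => abbba => abba => aba => aa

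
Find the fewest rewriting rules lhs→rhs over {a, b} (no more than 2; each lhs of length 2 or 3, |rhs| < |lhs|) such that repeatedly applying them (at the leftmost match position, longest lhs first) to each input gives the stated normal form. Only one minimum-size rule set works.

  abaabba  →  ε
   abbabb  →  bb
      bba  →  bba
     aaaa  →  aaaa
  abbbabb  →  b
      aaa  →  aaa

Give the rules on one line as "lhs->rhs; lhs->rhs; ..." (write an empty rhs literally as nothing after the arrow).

  | abaabba => abba => baa => ε
  | abbabb => baabb => bb
  | bba
  | aaaa

abb->ba; baa->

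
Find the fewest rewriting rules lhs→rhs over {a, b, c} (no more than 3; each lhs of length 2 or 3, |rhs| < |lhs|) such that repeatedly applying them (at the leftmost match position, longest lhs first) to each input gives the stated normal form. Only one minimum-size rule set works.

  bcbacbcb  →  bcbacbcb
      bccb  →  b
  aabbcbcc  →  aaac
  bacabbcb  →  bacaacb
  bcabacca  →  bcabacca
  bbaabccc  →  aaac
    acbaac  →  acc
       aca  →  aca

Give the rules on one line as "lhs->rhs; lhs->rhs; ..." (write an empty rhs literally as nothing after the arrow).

baa->; bb->a; bcc->

  | bcbacbcb
  | bccb => b
  | aabbcbcc => aaacbcc => aaac
  | bacabbcb => bacaacb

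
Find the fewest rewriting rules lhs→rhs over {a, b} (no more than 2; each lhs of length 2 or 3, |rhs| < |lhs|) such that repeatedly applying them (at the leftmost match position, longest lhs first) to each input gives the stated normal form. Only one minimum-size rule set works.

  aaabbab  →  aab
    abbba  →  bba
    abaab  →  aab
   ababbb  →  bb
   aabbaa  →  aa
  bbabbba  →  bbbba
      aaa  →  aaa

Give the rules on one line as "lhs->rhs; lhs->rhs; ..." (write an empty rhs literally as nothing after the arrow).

  | aaabbab => aabab => aab
  | abbba => bba
  | abaab => aab
  | ababbb => abbb => bb

aba->a; abb->b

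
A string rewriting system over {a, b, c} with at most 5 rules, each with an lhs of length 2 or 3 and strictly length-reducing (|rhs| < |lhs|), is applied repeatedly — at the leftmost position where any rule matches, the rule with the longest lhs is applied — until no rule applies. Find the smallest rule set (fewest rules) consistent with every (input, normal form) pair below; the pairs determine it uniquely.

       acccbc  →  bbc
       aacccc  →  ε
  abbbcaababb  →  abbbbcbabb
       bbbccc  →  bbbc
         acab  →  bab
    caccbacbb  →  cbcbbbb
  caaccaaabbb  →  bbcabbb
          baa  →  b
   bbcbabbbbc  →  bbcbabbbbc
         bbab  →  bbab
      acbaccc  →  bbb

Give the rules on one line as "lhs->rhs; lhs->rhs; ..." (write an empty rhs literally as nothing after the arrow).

  | acccbc => bccbc => bbc
  | aacccc => cccc => cc => ε
  | abbbcaababb => abbbbcbabb
  | bbbccc => bbbc

aa->; ac->b; caa->bc; cc->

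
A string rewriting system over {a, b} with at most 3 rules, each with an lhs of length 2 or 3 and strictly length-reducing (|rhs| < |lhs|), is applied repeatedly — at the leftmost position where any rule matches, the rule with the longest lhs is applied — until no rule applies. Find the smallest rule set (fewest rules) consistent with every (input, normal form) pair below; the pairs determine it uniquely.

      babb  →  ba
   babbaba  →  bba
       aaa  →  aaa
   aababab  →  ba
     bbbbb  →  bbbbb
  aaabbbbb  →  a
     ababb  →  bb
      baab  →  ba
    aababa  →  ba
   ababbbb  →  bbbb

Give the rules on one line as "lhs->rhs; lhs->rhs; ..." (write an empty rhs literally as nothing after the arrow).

  | babb => bab => ba
  | babbaba => bababa => bba
  | aaa
  | aababab => ababab => bab => ba

aab->ab; ab->a; aba->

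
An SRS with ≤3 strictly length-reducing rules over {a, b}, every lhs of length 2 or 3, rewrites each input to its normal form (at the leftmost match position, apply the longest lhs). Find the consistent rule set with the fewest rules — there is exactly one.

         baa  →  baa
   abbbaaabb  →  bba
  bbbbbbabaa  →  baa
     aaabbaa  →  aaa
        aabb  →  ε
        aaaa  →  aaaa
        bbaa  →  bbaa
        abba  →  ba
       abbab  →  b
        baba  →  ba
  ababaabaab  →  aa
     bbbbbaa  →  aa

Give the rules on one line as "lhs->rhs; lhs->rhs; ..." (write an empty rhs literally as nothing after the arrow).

ab->; bbb->aa

  | baa
  | abbbaaabb => bbaaabb => bbaab => bba
  | bbbbbbabaa => aabbbabaa => abbabaa => babaa => baa
  | aaabbaa => aabaa => aaa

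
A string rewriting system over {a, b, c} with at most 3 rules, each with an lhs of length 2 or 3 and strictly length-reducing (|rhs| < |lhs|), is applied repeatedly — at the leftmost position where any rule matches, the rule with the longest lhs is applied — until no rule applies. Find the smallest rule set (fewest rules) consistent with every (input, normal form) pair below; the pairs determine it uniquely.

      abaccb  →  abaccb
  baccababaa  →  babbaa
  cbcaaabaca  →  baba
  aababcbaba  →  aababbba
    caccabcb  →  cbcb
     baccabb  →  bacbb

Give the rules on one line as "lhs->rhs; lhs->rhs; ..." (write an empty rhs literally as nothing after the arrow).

  | abaccb
  | baccababaa => bacbabaa => babbaa
  | cbcaaabaca => cbaabaca => babaca => baba
  | aababcbaba => aababbba

ca->; cba->b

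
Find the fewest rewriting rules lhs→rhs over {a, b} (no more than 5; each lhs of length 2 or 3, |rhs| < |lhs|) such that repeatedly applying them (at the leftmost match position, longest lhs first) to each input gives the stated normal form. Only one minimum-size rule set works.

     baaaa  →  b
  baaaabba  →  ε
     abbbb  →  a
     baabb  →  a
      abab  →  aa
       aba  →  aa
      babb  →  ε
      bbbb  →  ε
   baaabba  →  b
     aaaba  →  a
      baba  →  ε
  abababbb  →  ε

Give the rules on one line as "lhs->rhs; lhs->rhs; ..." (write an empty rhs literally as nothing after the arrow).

  | baaaa => aaa => b
  | baaaabba => aaabba => bbba => ba => ε
  | abbbb => abbb => abb => ab => a
  | baabb => abb => ab => a

aaa->b; ab->a; ba->; bb->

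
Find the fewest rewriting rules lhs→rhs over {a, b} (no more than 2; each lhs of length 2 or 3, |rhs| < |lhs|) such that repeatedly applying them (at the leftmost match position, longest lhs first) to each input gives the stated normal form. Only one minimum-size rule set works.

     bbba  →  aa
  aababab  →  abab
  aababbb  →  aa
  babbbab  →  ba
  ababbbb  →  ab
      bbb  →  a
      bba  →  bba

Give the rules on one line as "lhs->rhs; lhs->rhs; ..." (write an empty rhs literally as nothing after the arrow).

  | bbba => aa
  | aababab => abab
  | aababbb => abbb => aa
  | babbbab => baaab => ba

aab->; bbb->a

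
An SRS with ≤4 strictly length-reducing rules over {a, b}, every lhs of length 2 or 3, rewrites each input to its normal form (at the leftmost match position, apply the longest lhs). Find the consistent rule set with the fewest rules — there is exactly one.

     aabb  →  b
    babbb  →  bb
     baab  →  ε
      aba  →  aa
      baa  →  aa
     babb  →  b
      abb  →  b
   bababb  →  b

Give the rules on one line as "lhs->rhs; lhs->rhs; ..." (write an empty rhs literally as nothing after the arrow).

  | aabb => b
  | babbb => abbb => bb
  | baab => aab => ε
  | aba => aa

aab->; abb->b; ba->a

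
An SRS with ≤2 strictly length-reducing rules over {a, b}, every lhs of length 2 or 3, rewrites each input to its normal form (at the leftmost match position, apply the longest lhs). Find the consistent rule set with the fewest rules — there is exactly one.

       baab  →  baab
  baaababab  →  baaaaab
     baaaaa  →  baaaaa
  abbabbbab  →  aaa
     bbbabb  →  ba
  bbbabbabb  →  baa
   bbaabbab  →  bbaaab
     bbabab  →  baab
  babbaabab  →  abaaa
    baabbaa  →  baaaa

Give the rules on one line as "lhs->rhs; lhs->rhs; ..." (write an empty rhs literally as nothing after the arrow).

abb->a; bab->a

  | baab
  | baaababab => baaaaab
  | baaaaa
  | abbabbbab => aabbbab => aabab => aaa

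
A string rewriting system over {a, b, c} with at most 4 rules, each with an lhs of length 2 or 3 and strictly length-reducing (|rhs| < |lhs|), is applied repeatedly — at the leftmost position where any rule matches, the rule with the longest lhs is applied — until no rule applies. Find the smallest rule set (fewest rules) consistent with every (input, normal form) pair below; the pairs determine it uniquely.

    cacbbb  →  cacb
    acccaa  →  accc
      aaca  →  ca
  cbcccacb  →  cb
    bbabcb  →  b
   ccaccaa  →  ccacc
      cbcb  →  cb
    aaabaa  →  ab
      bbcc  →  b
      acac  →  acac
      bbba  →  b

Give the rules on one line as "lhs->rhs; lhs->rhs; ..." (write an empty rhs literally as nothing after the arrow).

aa->; ba->b; bb->b; bc->b

  | cacbbb => cacbb => cacb
  | acccaa => accc
  | aaca => ca
  | cbcccacb => cbccacb => cbcacb => cbacb => cbcb => cbb => cb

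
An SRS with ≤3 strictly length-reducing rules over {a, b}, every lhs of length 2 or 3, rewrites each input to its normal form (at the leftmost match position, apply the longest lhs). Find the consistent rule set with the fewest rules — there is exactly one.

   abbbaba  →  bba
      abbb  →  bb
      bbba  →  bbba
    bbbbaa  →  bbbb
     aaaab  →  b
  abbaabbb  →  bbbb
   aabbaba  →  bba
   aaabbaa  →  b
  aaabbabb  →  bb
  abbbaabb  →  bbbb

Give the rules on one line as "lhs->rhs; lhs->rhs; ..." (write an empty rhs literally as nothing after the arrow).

aa->; ab->

  | abbbaba => bbaba => bba
  | abbb => bb
  | bbba
  | bbbbaa => bbbb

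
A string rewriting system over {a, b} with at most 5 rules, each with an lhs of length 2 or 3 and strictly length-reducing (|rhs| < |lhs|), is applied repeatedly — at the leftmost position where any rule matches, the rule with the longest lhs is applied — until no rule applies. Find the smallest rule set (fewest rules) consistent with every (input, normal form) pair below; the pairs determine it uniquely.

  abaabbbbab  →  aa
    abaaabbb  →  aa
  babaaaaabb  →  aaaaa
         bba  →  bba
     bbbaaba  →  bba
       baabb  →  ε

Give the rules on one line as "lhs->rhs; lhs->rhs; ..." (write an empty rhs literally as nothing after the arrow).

ab->; abb->a; baa->ab; bab->

  | abaabbbbab => aabbbbab => aabbab => aaab => aa
  | abaaabbb => aaabbb => aaab => aa
  | babaaaaabb => aaaaabb => aaaaa
  | bba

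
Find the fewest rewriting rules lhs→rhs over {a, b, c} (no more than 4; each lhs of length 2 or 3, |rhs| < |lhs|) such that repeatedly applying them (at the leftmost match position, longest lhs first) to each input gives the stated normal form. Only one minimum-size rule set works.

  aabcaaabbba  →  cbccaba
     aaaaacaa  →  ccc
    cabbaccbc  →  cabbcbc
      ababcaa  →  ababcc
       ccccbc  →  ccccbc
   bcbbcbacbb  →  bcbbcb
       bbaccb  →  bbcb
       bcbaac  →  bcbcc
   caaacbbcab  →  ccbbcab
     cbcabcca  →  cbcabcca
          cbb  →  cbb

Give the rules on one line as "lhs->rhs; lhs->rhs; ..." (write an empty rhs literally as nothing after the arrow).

aa->c; ac->; bbb->b

  | aabcaaabbba => cbcaaabbba => cbccabbba => cbccaba
  | aaaaacaa => caaacaa => ccacaa => ccaa => ccc
  | cabbaccbc => cabbcbc
  | ababcaa => ababcc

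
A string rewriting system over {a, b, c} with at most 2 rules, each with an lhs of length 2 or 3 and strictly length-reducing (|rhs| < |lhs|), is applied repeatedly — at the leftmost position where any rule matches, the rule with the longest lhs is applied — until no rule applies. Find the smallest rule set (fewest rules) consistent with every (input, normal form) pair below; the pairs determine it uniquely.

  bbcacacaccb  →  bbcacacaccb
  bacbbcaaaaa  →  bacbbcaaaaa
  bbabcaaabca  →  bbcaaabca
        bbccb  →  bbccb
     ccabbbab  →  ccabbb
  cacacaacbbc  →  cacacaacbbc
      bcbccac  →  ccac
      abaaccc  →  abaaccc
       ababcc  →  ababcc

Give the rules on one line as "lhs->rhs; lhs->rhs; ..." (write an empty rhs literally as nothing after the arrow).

  | bbcacacaccb
  | bacbbcaaaaa
  | bbabcaaabca => bbcaaabca
  | bbccb

bba->b; bcb->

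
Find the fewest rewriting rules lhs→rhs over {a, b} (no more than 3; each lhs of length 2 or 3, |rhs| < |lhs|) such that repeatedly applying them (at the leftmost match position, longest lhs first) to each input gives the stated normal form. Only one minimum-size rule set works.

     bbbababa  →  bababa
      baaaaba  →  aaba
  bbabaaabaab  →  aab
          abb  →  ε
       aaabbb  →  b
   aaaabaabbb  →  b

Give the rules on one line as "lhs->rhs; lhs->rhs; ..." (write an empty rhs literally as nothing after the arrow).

abb->bb; baa->; bb->

  | bbbababa => bababa
  | baaaaba => aaba
  | bbabaaabaab => abaaabaab => aabaab => aab
  | abb => bb => ε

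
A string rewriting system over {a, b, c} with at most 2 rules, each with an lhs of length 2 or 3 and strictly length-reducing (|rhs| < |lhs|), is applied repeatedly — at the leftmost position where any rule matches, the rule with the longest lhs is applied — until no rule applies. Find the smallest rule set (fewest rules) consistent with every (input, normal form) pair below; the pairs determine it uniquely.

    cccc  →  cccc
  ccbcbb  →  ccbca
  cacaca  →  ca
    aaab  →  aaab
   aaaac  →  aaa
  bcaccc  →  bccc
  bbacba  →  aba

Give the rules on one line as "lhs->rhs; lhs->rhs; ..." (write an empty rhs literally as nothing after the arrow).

ac->; bb->a

  | cccc
  | ccbcbb => ccbca
  | cacaca => caca => ca
  | aaab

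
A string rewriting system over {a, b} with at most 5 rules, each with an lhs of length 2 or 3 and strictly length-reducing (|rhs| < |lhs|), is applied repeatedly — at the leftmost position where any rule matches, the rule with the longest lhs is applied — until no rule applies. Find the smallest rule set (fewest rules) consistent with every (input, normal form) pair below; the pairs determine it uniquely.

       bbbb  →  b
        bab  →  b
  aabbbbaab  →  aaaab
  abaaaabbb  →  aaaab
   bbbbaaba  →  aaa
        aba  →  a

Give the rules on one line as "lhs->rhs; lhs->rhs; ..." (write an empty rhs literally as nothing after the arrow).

abb->a; ba->; bb->b; bba->aa

  | bbbb => bbb => bb => b
  | bab => b
  | aabbbbaab => aabbaab => aaaab
  | abaaaabbb => aaaabbb => aaaab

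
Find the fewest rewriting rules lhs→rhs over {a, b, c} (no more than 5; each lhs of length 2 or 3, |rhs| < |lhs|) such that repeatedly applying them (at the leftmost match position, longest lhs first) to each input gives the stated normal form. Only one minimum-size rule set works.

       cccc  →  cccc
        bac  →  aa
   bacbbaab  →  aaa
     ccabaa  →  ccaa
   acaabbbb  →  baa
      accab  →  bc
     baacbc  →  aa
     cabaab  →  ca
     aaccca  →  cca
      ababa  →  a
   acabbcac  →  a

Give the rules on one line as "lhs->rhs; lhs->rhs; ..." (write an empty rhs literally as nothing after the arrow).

ab->; abb->a; ac->b; bac->aa

  | cccc
  | bac => aa
  | bacbbaab => aabbaab => aaaab => aaa
  | ccabaa => ccaa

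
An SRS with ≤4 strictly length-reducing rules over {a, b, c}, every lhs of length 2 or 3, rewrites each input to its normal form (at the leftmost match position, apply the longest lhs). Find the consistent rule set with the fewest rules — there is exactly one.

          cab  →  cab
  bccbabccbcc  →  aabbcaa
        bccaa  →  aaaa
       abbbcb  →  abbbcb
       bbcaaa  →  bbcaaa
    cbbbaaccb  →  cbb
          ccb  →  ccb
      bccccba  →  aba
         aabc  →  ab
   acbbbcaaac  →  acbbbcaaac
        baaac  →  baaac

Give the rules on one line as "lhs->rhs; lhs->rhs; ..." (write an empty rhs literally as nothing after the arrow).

abc->b; acc->; bba->; bcc->aa

  | cab
  | bccbabccbcc => aababccbcc => aabbcbcc => aabbcaa
  | bccaa => aaaa
  | abbbcb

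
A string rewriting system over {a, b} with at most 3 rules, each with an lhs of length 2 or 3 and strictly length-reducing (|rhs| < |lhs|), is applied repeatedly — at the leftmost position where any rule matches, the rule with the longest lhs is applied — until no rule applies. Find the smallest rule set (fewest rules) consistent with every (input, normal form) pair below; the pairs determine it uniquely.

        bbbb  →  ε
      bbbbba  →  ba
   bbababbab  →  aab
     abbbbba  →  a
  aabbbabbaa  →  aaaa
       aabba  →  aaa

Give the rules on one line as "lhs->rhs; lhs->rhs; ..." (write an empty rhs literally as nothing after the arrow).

aba->a; bb->

  | bbbb => bb => ε
  | bbbbba => bbba => ba
  | bbababbab => ababbab => abbab => aab
  | abbbbba => abbba => aba => a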